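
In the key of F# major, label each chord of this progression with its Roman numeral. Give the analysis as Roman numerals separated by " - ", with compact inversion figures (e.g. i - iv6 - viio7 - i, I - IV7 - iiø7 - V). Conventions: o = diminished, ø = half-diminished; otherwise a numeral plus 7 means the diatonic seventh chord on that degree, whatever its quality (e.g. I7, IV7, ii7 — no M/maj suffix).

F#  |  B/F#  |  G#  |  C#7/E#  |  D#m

I - IV64 - V/V - V65 - vi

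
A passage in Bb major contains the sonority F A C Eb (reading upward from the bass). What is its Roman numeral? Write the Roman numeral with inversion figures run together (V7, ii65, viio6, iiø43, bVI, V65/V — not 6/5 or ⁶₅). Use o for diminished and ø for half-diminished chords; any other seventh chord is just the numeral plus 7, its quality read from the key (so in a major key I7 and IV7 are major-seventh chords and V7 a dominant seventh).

V7

Stacked in thirds the chord is F-A-C-Eb: a dominant seventh chord on F.
F is scale degree 5 in Bb major, and a dominant seventh chord on that degree is written V7.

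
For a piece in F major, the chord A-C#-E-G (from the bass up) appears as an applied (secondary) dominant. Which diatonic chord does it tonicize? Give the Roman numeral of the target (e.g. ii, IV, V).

The chord is a dominant seventh chord on A.
A dominant resolves down a perfect fifth: A → D. In F major, D is scale degree 6, i.e. vi.

vi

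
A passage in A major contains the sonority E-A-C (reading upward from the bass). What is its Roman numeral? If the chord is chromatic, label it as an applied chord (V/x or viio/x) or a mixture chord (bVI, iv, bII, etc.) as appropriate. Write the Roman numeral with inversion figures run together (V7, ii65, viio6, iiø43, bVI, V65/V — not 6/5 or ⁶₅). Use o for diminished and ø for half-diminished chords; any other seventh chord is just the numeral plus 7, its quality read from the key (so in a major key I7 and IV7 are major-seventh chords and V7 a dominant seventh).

i64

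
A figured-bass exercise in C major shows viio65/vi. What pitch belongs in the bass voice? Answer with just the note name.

B

The applied chord viio65/vi is rooted on G#: G#-B-D-F.
The figure 65 means first inversion — the third is in the bass.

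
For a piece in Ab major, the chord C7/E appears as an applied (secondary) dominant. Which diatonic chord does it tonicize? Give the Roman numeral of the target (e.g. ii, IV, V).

The chord is a dominant seventh chord on C.
A dominant resolves down a perfect fifth: C → F. In Ab major, F is scale degree 6, i.e. vi.

vi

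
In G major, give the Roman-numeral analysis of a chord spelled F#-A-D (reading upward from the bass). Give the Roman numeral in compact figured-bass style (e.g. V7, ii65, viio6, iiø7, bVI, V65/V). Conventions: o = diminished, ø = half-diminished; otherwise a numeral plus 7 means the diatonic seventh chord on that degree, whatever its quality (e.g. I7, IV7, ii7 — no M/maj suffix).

The pitches D-F#-A form a major triad rooted on D.
In G major, D is the dominant; the diatonic major triad there is V.
With F# in the bass the chord is in first inversion, so the figured bass is 6.

V6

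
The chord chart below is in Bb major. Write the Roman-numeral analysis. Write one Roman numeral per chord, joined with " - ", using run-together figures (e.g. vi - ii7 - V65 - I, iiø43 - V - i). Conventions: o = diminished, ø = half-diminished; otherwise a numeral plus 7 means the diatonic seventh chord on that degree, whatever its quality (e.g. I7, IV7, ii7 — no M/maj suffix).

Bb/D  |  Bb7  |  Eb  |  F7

I6 - V7/IV - IV - V7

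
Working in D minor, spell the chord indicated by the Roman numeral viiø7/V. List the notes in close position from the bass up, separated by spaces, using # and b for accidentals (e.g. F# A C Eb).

G# B D F#

The slash marks an applied leading-tone chord: viio of V. In D minor, V is A, so the leading tone to it is G#, a half step below.
Building a half-diminished seventh chord on G# gives G#-B-D-F#.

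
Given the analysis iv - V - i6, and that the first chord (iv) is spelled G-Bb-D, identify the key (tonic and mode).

D minor

The anchor chord is a minor triad on G, labeled iv.
iv on G implies G is the subdominant; that puts the tonic at D, and the lowercase numeral fits minor mode.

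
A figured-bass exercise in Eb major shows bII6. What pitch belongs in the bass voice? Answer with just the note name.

Ab

bII in Eb major has root Fb; the chord is Fb-Ab-Cb.
The figure 6 means first inversion — the third is in the bass.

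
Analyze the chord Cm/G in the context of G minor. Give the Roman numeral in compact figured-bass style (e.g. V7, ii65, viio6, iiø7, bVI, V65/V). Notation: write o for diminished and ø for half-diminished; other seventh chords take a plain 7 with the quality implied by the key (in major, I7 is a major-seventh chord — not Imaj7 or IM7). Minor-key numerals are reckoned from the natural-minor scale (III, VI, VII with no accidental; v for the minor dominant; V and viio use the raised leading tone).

iv64

The pitches C-Eb-G form a minor triad rooted on C.
In G minor, C is the subdominant; the diatonic minor triad there is iv.
With G in the bass the chord is in second inversion, so the figured bass is 64.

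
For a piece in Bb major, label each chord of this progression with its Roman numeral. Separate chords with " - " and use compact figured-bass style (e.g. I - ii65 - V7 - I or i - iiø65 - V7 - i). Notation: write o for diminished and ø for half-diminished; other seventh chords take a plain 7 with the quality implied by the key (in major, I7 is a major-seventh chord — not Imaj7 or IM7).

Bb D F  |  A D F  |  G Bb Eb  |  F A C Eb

I - iii64 - IV6 - V7

Bb-D-F: root Bb is the tonic; major triad there is I.
A-D-F has root D, degree 3 in Bb major, so iii64.
G-Bb-Eb has root Eb, degree 4 in Bb major, so IV6.
F-A-C-Eb has root F, degree 5 in Bb major, so V7.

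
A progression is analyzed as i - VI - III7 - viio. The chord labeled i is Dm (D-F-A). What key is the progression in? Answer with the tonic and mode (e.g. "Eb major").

The anchor chord is a minor triad on D, labeled i.
If D is scale degree 1 and the mode makes that degree carry a minor triad, the tonic is D and the mode is minor.

D minor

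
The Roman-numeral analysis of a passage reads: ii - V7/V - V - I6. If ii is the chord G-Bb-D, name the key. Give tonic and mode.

F major

The anchor chord is a minor triad on G, labeled ii.
If G is scale degree 2 and the mode makes that degree carry a minor triad, the tonic is F and the mode is major.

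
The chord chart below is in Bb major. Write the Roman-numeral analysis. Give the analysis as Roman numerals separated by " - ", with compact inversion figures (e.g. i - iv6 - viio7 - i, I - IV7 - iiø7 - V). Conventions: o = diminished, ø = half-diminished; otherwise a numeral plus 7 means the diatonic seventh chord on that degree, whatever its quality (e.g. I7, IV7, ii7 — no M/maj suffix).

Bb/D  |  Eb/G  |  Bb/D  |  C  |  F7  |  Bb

Bb/D has root Bb, degree 1 in Bb major, so I6.
Eb/G: major triad on Eb = scale degree 4 → IV6.
Bb/D: major triad on Bb = scale degree 1 → I6.
C: a major triad on C, the applied dominant of V → V/V.
F7 has root F, degree 5 in Bb major, so V7.
Bb has root Bb, degree 1 in Bb major, so I.

I6 - IV6 - I6 - V/V - V7 - I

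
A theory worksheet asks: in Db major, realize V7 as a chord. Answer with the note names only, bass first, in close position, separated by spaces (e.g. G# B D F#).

The numeral's case and figure indicate a dominant seventh chord. In Db major its root, the dominant, is Ab.
That chord is spelled Ab-C-Eb-Gb.

Ab C Eb Gb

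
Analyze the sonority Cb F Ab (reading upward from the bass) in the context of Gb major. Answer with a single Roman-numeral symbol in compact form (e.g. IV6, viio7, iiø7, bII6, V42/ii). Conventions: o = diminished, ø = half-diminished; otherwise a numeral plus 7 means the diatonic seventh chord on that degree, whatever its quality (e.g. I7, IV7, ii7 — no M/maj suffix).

Stacked in thirds the chord is F-Ab-Cb: a diminished triad on F.
F is scale degree 7 in Gb major, and a diminished triad on that degree is written viio.
With Cb in the bass the chord is in second inversion, so the figured bass is 64.

viio64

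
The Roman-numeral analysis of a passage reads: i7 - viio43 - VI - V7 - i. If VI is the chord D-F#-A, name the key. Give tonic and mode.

F# minor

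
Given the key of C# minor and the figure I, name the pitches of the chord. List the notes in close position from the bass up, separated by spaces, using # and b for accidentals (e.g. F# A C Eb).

C# E# G#

I is the major tonic (Picardy third), borrowed from the parallel major. In C# minor that root is C#.
So the chord is C#-E#-G#, a major triad.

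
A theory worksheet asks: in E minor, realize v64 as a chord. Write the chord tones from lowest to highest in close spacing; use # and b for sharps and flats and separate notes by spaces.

F# B D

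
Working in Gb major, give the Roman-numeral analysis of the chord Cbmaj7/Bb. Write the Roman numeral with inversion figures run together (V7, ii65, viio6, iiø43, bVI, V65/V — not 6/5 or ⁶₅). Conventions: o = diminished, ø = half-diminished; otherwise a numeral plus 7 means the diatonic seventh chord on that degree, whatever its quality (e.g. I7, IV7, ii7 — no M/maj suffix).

Stacked in thirds the chord is Cb-Eb-Gb-Bb: a major seventh chord on Cb.
In Gb major, Cb is the subdominant; the diatonic major seventh chord there is IV7.
With Bb in the bass the chord is in third inversion, so the figured bass is 42.

IV42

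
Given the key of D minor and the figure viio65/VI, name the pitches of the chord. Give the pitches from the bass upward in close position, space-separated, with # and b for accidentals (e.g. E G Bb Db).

viio65/VI is a secondary leading-tone chord. The target VI is Bb in D minor; the applied chord is rooted a semitone below, on A.
Building a fully diminished seventh chord on A gives A-C-Eb-Gb.
The figured bass 65 indicates first inversion, placing the third (C) in the bass: C-Eb-Gb-A.

C Eb Gb A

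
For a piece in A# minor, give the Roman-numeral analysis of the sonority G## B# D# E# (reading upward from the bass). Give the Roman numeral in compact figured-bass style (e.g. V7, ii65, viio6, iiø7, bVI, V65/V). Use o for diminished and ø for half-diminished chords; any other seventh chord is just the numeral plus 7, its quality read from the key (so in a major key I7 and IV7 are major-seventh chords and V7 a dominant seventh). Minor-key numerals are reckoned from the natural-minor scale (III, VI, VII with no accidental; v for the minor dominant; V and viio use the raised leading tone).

V65

The pitches E#-G##-B#-D# form a dominant seventh chord rooted on E#.
E# is scale degree 5 in A# minor, and a dominant seventh chord on that degree is written V7.
With G## in the bass the chord is in first inversion, so the figured bass is 65.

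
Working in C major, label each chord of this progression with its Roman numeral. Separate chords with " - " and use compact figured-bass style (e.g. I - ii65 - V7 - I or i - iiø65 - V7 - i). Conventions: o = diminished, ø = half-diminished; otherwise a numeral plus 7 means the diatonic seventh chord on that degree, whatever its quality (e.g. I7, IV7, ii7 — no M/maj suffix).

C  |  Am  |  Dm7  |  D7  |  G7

I - vi - ii7 - V7/V - V7

C: root C is the tonic; major triad there is I.
Am has root A, degree 6 in C major, so vi.
Dm7 has root D, degree 2 in C major, so ii7.
D7: chromatic; D is V of V, so V7/V.
G7: dominant seventh chord on G = scale degree 5 → V7.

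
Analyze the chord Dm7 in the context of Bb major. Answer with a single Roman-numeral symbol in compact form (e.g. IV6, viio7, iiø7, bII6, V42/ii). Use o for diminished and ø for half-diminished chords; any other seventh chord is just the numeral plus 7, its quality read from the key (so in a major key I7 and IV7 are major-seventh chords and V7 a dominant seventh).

Stacked in thirds the chord is D-F-A-C: a minor seventh chord on D.
In Bb major, D is the mediant; the diatonic minor seventh chord there is iii7.

iii7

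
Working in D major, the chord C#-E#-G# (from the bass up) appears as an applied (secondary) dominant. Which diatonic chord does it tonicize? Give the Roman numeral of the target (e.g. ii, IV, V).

iii

The chord is a major triad on C#.
A dominant resolves down a perfect fifth: C# → F#. In D major, F# is scale degree 3, i.e. iii.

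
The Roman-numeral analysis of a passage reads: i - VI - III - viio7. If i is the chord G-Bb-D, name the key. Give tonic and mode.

The anchor chord is a minor triad on G, labeled i.
If G is scale degree 1 and the mode makes that degree carry a minor triad, the tonic is G and the mode is minor.

G minor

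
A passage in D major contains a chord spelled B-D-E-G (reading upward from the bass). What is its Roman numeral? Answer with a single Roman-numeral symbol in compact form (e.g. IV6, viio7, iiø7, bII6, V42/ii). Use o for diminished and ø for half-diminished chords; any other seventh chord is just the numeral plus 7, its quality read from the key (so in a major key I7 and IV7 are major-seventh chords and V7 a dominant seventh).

Stacked in thirds the chord is E-G-B-D: a minor seventh chord on E.
E is scale degree 2 in D major, and a minor seventh chord on that degree is written ii7.
With B in the bass the chord is in second inversion, so the figured bass is 43.

ii43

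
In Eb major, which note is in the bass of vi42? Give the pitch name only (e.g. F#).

vi in Eb major has root C; the chord is C-Eb-G-Bb.
The figure 42 means third inversion — the seventh is in the bass.

Bb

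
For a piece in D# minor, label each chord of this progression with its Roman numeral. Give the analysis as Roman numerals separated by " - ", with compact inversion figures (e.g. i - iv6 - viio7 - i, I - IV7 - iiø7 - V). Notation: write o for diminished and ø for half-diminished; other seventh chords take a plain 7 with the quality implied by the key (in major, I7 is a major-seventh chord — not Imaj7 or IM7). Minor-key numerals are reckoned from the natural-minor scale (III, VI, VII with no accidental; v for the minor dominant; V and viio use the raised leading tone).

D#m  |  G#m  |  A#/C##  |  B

D#m: root D# is the tonic; minor triad there is i.
G#m: root G# is the subdominant; minor triad there is iv.
A#/C##: major triad on A# = scale degree 5 → V6.
B: major triad on B = scale degree 6 → VI.

i - iv - V6 - VI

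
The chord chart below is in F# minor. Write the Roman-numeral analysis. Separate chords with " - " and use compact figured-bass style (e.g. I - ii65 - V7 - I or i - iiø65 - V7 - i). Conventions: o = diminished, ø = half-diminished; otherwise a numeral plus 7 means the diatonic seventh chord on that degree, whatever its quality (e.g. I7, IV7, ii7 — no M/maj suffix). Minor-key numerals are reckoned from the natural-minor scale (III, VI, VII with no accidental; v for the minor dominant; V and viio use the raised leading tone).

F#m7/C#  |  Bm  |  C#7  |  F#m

i43 - iv - V7 - i

F#m7/C#: root F# is the tonic; minor seventh chord there is i43.
Bm: minor triad on B = scale degree 4 → iv.
C#7: root C# is the dominant; dominant seventh chord there is V7.
F#m has root F#, degree 1 in F# minor, so i.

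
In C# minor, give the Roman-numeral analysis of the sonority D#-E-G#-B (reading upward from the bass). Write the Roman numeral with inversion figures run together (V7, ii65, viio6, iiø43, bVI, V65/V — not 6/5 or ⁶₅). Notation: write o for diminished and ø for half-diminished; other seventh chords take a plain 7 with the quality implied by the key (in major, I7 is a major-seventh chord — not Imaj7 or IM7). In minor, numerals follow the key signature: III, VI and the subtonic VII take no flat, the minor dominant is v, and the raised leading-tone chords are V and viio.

III42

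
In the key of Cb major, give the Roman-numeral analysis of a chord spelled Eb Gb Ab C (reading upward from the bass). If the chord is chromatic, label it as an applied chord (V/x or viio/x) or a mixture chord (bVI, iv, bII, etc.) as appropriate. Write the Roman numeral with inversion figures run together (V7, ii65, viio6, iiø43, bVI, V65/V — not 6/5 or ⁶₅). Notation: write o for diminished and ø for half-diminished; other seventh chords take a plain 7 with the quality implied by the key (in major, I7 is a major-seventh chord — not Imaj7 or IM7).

V43/ii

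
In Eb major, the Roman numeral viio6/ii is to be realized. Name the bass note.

G

The applied chord viio6/ii is rooted on E: E-G-Bb.
The figure 6 means first inversion — the third is in the bass.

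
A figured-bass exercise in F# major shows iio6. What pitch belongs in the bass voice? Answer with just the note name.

B

iio in F# major has root G#; the chord is G#-B-D.
The figure 6 means first inversion — the third is in the bass.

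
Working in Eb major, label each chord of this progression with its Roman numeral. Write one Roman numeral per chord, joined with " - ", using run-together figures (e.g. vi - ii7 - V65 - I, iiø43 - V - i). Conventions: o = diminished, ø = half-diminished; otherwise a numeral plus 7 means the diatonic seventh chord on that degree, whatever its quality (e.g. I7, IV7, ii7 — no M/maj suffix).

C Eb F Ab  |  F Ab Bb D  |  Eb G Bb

C-Eb-F-Ab has root F, degree 2 in Eb major, so ii43.
F-Ab-Bb-D has root Bb, degree 5 in Eb major, so V43.
Eb-G-Bb: root Eb is the tonic; major triad there is I.

ii43 - V43 - I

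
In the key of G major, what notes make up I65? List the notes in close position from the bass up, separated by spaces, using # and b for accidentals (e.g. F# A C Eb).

B D F# G

In G major, scale degree 1 is G, and the diatonic chord built there is a major seventh chord.
Stacking thirds from G gives G-B-D-F#.
The figured bass 65 indicates first inversion, placing the third (B) in the bass: B-D-F#-G.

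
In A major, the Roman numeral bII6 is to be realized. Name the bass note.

D

bII in A major has root Bb; the chord is Bb-D-F.
The figure 6 means first inversion — the third is in the bass.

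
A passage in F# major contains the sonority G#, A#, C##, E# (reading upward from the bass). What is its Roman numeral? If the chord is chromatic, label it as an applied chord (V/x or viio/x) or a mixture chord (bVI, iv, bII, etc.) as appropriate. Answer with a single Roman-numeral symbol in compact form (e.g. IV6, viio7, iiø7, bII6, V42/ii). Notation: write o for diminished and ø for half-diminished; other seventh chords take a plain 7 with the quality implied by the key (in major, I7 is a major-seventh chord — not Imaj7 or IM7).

Stacked in thirds the chord is A#-C##-E#-G#: a dominant seventh chord on A#.
A# is not a diatonic chord root with this quality in F# major, but it lies a perfect fifth above D# (vi), so the chord functions as an applied dominant of vi.
With G# in the bass the chord is in third inversion, so the figured bass is 42.

V42/vi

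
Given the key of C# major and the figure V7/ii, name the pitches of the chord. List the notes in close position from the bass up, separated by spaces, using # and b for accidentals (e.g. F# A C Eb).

A# C## E# G#

V7/ii is a secondary dominant — the dominant seventh of ii. ii in C# major is D#, so the applied chord's root is A#, a perfect fifth above.
Building a dominant seventh chord on A# gives A#-C##-E#-G#.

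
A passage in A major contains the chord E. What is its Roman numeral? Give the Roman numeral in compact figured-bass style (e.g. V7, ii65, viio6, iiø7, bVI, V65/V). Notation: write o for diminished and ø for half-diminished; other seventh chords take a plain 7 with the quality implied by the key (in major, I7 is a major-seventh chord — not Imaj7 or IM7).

Stacked in thirds the chord is E-G#-B: a major triad on E.
In A major, E is the dominant; the diatonic major triad there is V.

V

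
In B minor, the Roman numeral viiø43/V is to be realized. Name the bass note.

B

The applied chord viiø43/V is rooted on E#: E#-G#-B-D#.
The figure 43 means second inversion — the fifth is in the bass.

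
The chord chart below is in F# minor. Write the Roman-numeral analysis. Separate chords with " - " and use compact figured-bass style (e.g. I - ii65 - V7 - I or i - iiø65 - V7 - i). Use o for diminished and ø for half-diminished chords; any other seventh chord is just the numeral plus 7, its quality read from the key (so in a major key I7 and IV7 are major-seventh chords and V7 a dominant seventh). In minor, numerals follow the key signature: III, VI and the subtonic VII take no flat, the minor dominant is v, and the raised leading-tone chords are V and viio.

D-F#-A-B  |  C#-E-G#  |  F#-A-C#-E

iv65 - v - i7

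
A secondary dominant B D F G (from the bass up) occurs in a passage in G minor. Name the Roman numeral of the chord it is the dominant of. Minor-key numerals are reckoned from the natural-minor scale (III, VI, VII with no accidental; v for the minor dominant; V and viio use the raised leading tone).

iv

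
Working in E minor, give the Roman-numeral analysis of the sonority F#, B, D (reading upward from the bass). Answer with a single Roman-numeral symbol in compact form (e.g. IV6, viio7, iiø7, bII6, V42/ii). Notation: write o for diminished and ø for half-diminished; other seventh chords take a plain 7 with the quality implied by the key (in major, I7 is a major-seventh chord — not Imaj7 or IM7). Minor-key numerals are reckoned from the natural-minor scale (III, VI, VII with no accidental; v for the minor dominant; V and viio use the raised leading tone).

The pitches B-D-F# form a minor triad rooted on B.
In E minor, B is the dominant; the diatonic minor triad there is v.
With F# in the bass the chord is in second inversion, so the figured bass is 64.

v64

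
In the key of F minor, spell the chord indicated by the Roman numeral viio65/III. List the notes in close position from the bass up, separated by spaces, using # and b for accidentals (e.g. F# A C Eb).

Bb Db Fb G

viio65/III is a secondary leading-tone chord. The target III is Ab in F minor; the applied chord is rooted a semitone below, on G.
Building a fully diminished seventh chord on G gives G-Bb-Db-Fb.
The figured bass 65 indicates first inversion, placing the third (Bb) in the bass: Bb-Db-Fb-G.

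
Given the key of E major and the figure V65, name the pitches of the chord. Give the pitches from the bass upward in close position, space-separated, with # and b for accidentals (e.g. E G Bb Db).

D# F# A B

In E major, the dominant is B, and the diatonic chord built there is a dominant seventh chord.
That chord is spelled B-D#-F#-A.
The figured bass 65 indicates first inversion, placing the third (D#) in the bass: D#-F#-A-B.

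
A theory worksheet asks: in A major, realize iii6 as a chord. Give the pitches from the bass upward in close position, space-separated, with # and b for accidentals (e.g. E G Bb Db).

E G# C#

The numeral's case and figure indicate a minor triad. In A major its root, the mediant, is C#.
Stacking thirds from C# gives C#-E-G#.
With the 6 figure the chord is in first inversion; from the bass E upward in close position it reads E-G#-C#.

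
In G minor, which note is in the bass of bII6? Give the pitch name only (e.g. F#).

C

bII in G minor has root Ab; the chord is Ab-C-Eb.
The figure 6 means first inversion — the third is in the bass.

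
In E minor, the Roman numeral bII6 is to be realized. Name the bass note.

bII in E minor has root F; the chord is F-A-C.
The figure 6 means first inversion — the third is in the bass.

A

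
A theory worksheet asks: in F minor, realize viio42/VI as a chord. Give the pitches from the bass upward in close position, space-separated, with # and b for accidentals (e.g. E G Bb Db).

Bbb C Eb Gb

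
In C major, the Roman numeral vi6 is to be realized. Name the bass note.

vi in C major has root A; the chord is A-C-E.
The figure 6 means first inversion — the third is in the bass.

C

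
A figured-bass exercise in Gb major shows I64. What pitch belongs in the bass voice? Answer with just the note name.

Db

I in Gb major has root Gb; the chord is Gb-Bb-Db.
The figure 64 means second inversion — the fifth is in the bass.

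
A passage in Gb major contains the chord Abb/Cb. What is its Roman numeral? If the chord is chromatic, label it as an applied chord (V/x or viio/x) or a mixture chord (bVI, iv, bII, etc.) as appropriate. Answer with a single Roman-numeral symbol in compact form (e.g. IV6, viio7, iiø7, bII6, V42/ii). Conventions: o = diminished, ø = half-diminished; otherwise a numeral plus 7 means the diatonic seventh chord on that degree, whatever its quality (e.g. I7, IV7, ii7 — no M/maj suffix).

Stacked in thirds the chord is Abb-Cb-Ebb: a major triad on Abb.
Abb is the lowered second degree of Gb major (diatonic 2 would be Ab). This is the Neapolitan sixth — a major triad on the lowered second degree, here in its customary first inversion.
With Cb in the bass the chord is in first inversion, so the figured bass is 6.

bII6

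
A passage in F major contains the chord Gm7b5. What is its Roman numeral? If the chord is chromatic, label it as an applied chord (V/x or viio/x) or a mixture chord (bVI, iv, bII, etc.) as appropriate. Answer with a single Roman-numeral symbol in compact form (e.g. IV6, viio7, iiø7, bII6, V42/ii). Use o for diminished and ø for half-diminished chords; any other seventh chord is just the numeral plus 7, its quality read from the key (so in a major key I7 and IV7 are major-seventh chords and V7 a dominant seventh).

iiø7

The pitches G-Bb-Db-F form a half-diminished seventh chord rooted on G.
G is the second degree of F major. This is the half-diminished supertonic seventh, borrowed from the parallel minor.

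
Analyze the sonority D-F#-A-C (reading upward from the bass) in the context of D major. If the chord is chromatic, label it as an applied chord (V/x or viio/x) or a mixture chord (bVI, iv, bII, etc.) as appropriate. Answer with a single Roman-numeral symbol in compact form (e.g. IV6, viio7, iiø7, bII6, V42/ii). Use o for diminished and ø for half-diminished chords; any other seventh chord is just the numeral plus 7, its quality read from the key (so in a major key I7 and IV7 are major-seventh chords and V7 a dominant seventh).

The pitches D-F#-A-C form a dominant seventh chord rooted on D.
D is not a diatonic chord root with this quality in D major, but it lies a perfect fifth above G (IV), so the chord functions as an applied dominant of IV.

V7/IV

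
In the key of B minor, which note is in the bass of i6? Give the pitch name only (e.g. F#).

i in B minor has root B; the chord is B-D-F#.
The figure 6 means first inversion — the third is in the bass.

D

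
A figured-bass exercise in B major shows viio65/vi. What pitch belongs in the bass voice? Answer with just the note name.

A#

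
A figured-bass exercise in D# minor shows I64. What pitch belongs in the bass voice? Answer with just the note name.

A#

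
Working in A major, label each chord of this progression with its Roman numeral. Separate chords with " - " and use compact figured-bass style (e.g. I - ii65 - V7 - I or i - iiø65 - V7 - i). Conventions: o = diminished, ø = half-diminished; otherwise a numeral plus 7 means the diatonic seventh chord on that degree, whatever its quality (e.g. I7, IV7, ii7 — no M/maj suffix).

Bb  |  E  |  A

Bb: Bb with this quality isn't in the key; a major triad on b2 is the Neapolitan chord, bII.
E has root E, degree 5 in A major, so V.
A: root A is the tonic; major triad there is I.

bII - V - I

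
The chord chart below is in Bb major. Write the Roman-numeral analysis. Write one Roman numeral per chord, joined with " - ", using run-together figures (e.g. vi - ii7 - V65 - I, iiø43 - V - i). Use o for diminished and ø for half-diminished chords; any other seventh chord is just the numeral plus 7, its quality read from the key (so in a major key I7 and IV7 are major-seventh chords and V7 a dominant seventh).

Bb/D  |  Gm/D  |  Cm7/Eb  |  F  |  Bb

I6 - vi64 - ii65 - V - I

Bb/D: major triad on Bb = scale degree 1 → I6.
Gm/D: root G is the submediant; minor triad there is vi64.
Cm7/Eb: minor seventh chord on C = scale degree 2 → ii65.
F: root F is the dominant; major triad there is V.
Bb: root Bb is the tonic; major triad there is I.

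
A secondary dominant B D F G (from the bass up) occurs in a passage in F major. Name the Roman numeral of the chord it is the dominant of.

V

The chord is a dominant seventh chord on G.
A dominant resolves down a perfect fifth: G → C. In F major, C is scale degree 5, i.e. V.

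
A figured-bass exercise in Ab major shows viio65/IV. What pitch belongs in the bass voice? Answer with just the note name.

The applied chord viio65/IV is rooted on C: C-Eb-Gb-Bbb.
The figure 65 means first inversion — the third is in the bass.

Eb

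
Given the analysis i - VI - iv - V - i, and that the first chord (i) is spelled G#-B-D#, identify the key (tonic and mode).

G# minor

The anchor chord is a minor triad on G#, labeled i.
If G# is scale degree 1 and the mode makes that degree carry a minor triad, the tonic is G# and the mode is minor.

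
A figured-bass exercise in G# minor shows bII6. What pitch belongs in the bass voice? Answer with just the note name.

C#

bII in G# minor has root A; the chord is A-C#-E.
The figure 6 means first inversion — the third is in the bass.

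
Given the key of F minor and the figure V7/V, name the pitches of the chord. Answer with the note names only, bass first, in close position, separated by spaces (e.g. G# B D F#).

The slash means an applied dominant: we want the dominant of V. In F minor, V is C major, and its dominant is built on G.
Building a dominant seventh chord on G gives G-B-D-F.

G B D F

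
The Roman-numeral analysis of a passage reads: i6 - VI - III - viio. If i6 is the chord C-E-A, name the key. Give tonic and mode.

i6 is given as C-E-A — a minor triad with root A.
If A is scale degree 1 and the mode makes that degree carry a minor triad, the tonic is A and the mode is minor.

A minor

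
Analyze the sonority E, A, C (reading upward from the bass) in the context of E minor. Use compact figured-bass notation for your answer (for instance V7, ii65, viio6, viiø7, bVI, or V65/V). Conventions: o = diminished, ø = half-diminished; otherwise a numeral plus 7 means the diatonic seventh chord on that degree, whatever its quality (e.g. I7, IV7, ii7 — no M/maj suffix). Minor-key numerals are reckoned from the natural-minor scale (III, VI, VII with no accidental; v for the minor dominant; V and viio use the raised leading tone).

The pitches A-C-E form a minor triad rooted on A.
A is scale degree 4 in E minor, and a minor triad on that degree is written iv.
With E in the bass the chord is in second inversion, so the figured bass is 64.

iv64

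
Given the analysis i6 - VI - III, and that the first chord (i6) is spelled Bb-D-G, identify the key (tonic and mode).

G minor

The chord Gm/Bb is a minor triad rooted on G; its label is i6.
If G is scale degree 1 and the mode makes that degree carry a minor triad, the tonic is G and the mode is minor.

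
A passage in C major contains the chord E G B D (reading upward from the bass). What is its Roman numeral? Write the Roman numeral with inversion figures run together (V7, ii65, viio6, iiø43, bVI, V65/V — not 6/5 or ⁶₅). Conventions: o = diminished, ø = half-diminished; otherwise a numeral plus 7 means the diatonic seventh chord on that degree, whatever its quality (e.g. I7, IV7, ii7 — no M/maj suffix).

iii7

Stacked in thirds the chord is E-G-B-D: a minor seventh chord on E.
In C major, E is the mediant; the diatonic minor seventh chord there is iii7.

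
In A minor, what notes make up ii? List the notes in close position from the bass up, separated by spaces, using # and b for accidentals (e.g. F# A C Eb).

B D F#

Scale degree 2 in A minor is B; here the chord built on it is altered to a minor triad. ii is the minor supertonic, borrowed from the parallel major (the Dorian ii).
So the chord is B-D-F#, a minor triad.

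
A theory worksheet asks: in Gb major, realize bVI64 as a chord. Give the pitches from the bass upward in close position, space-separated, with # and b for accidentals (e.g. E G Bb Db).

Bbb Ebb Gb

Scale degree 6 in Gb major is Eb; lowering it a half step gives Ebb. bVI64 is a major triad on the lowered sixth degree, borrowed from the parallel minor.
So the chord is Ebb-Gb-Bbb.
The figured bass 64 indicates second inversion, placing the fifth (Bbb) in the bass: Bbb-Ebb-Gb.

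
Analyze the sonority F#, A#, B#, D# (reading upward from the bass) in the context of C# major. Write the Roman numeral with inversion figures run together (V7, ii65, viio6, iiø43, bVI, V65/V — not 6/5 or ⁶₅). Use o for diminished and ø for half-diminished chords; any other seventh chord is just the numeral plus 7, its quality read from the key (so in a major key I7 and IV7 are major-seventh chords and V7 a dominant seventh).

The pitches B#-D#-F#-A# form a half-diminished seventh chord rooted on B#.
B# is scale degree 7 in C# major, and a half-diminished seventh chord on that degree is written viiø7.
With F# in the bass the chord is in second inversion, so the figured bass is 43.

viiø43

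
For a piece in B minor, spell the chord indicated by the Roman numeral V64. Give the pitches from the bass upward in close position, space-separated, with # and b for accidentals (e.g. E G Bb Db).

C# F# A#

In B minor, the dominant is F#. The dominant is major (leading tone raised), so V is a major triad.
That chord is spelled F#-A#-C#.
With the 64 figure the chord is in second inversion; from the bass C# upward in close position it reads C#-F#-A#.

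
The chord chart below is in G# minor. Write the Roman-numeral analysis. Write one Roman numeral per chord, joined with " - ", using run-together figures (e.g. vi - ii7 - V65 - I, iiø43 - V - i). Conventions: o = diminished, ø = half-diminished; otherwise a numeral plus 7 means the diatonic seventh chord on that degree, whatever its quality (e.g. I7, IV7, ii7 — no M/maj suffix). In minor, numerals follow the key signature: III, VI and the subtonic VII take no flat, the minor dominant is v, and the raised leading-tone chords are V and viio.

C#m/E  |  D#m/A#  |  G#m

C#m/E: root C# is the subdominant; minor triad there is iv6.
D#m/A# has root D#, degree 5 in G# minor, so v64.
G#m: root G# is the tonic; minor triad there is i.

iv6 - v64 - i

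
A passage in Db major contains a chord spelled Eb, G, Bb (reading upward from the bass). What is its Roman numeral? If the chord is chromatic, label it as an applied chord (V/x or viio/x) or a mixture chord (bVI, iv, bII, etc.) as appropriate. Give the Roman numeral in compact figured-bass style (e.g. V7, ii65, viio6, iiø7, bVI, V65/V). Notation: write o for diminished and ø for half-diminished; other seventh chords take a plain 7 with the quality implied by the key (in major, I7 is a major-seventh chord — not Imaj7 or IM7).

V/V

Stacked in thirds the chord is Eb-G-Bb: a major triad on Eb.
Eb is not a diatonic chord root with this quality in Db major, but it lies a perfect fifth above Ab (V), so the chord functions as an applied dominant of V.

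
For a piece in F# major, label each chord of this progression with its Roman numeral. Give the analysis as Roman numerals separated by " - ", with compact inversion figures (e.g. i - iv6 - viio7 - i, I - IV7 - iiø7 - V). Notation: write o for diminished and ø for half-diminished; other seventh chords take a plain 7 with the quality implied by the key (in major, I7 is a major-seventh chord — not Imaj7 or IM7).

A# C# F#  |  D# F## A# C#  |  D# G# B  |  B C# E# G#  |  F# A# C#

A#-C#-F#: root F# is the tonic; major triad there is I6.
D#-F##-A#-C#: chromatic; D# is V of ii, so V7/ii.
D#-G#-B has root G#, degree 2 in F# major, so ii64.
B-C#-E#-G#: root C# is the dominant; dominant seventh chord there is V42.
F#-A#-C#: major triad on F# = scale degree 1 → I.

I6 - V7/ii - ii64 - V42 - I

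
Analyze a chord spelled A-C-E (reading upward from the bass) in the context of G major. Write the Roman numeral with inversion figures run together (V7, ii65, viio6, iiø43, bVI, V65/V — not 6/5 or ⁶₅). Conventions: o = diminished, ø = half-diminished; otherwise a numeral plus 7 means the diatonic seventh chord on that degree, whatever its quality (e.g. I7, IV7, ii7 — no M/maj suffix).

Stacked in thirds the chord is A-C-E: a minor triad on A.
In G major, A is the supertonic; the diatonic minor triad there is ii.

ii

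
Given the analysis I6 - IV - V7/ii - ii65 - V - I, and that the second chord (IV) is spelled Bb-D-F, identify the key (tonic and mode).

F major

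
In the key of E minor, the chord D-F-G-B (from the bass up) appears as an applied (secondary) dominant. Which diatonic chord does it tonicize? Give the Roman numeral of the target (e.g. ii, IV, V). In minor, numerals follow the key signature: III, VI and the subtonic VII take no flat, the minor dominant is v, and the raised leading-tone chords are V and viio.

VI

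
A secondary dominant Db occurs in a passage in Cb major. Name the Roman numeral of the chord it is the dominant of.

V

The chord is a major triad on Db.
A dominant resolves down a perfect fifth: Db → Gb. In Cb major, Gb is scale degree 5, i.e. V.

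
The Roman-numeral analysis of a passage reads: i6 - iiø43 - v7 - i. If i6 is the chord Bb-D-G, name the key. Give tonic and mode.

G minor

The anchor chord is a minor triad on G, labeled i6.
If G is scale degree 1 and the mode makes that degree carry a minor triad, the tonic is G and the mode is minor.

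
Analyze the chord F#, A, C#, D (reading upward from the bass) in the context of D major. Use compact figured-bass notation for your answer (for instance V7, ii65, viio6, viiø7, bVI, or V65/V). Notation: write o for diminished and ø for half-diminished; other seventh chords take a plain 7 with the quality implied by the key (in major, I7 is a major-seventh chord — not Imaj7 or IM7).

The pitches D-F#-A-C# form a major seventh chord rooted on D.
In D major, D is the tonic; the diatonic major seventh chord there is I7.
With F# in the bass the chord is in first inversion, so the figured bass is 65.

I65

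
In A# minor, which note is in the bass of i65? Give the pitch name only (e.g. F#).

i in A# minor has root A#; the chord is A#-C#-E#-G#.
The figure 65 means first inversion — the third is in the bass.

C#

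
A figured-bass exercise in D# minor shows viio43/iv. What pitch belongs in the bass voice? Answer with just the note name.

The applied chord viio43/iv is rooted on F##: F##-A#-C#-E.
The figure 43 means second inversion — the fifth is in the bass.

C#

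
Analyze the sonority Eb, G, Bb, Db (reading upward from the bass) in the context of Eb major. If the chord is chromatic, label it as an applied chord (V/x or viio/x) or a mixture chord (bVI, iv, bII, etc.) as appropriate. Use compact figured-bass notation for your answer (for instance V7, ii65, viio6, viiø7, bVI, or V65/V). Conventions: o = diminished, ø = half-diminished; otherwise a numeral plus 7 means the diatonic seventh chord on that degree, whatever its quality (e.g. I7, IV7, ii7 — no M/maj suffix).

V7/IV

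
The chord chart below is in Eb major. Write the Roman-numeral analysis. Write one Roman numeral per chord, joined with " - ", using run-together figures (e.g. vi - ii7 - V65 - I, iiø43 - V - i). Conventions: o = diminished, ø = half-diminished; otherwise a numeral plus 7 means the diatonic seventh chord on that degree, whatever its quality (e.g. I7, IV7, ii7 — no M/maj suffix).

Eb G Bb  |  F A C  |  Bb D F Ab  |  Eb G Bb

I - V/V - V7 - I

Eb-G-Bb: major triad on Eb = scale degree 1 → I.
F-A-C: a major triad on F, the applied dominant of V → V/V.
Bb-D-F-Ab: root Bb is the dominant; dominant seventh chord there is V7.
Eb-G-Bb: root Eb is the tonic; major triad there is I.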